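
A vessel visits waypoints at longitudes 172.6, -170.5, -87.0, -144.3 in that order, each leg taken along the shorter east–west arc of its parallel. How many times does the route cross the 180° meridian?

Leg 1: +172.6° → -170.5°, shortest Δλ = 16.9° (east) — crosses 180°.
Leg 2: -170.5° → -87.0°, shortest Δλ = 83.5° (east) — does not cross 180°.
Leg 3: -87.0° → -144.3°, shortest Δλ = -57.3° (west) — does not cross 180°.
Total crossings: 1.

1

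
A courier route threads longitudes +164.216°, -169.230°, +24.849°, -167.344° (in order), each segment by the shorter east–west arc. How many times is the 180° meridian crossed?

3

Leg 1: +164.216° → -169.230°, shortest Δλ = 26.554° (east) — crosses 180°.
Leg 2: -169.230° → +24.849°, shortest Δλ = -165.921° (west) — crosses 180°.
Leg 3: +24.849° → -167.344°, shortest Δλ = 167.807° (east) — crosses 180°.
Total crossings: 3.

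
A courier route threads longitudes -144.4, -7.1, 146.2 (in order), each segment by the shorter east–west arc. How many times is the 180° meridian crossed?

Leg 1: -144.4° → -7.1°, shortest Δλ = 137.3° (east) — does not cross 180°.
Leg 2: -7.1° → +146.2°, shortest Δλ = 153.3° (east) — does not cross 180°.
Total crossings: 0.

0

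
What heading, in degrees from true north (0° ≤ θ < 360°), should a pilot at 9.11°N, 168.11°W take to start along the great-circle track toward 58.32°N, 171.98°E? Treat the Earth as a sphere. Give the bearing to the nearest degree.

347°

Δλ = 171.98 − -168.11 = 340.09°; wrapped into (−180°, 180°]: -19.91°.
θ = atan2( sin Δλ · cos φ₂ , cos φ₁ · sin φ₂ − sin φ₁ · cos φ₂ · cos Δλ )
  = atan2(-0.17884, 0.76208) = -13.207° → normalised to [0°, 360°): 346.793°.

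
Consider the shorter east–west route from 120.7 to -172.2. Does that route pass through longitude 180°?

Naïve |-172.2 − 120.7| = 292.9° > 180°, so the shorter arc goes the other way round — across 180°.
Signed shortest Δλ = ((-172.2 − 120.7 + 180) mod 360) − 180 = 67.1°.
Going east by 67.1° from +120.7° passes through 180° before reaching -172.2°.

Yes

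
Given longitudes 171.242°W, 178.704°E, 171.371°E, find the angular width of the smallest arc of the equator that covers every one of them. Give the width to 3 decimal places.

Sort the longitudes: -171.242°, +171.371°, +178.704°.
Eastward gaps between consecutive values (wrapping around): 342.613°, 7.333°, 10.054°.
Largest gap = 342.613° ⇒ minimal covering band is its complement: 360° − 342.613° = 17.387°.
Band runs from +171.371° eastward to -171.242°, crossing the antimeridian.

17.387°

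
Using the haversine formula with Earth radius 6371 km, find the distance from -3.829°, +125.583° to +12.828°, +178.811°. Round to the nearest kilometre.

Δλ = 178.811 − 125.583 = 53.228°.
Δφ = 12.828 − -3.829 = 16.657°.
a = sin²(Δφ/2) + cos φ₁ · cos φ₂ · sin²(Δλ/2) = 0.216219.
c = 2·atan2(√a, √(1−a)) = 0.96726 rad → d = 6371·c ≈ 6162.38 km.

6162 km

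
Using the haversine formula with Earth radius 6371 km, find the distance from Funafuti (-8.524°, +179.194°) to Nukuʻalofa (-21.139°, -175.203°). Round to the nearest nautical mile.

Δλ = -175.203 − 179.194 = -354.397°; wrapped into (−180°, 180°]: 5.603°.
Δφ = -21.139 − -8.524 = -12.615°.
a = sin²(Δφ/2) + cos φ₁ · cos φ₂ · sin²(Δλ/2) = 0.014274.
c = 2·atan2(√a, √(1−a)) = 0.23952 rad → d = 6371·c ≈ 1525.96 km ≈ 823.95 nmi.

824 nmi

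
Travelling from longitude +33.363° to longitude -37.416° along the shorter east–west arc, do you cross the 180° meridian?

No

Signed shortest Δλ = ((-37.416 − 33.363 + 180) mod 360) − 180 = -70.779°.
Going west by 70.779° from +33.363° reaches -37.416° without touching 180°.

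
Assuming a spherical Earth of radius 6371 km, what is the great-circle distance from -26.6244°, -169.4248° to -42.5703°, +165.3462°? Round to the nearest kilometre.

2892 km

Δλ = 165.3462 − -169.4248 = 334.7710°; wrapped into (−180°, 180°]: -25.2290°.
Δφ = -42.5703 − -26.6244 = -15.9459°.
a = sin²(Δφ/2) + cos φ₁ · cos φ₂ · sin²(Δλ/2) = 0.050639.
c = 2·atan2(√a, √(1−a)) = 0.45395 rad → d = 6371·c ≈ 2892.12 km.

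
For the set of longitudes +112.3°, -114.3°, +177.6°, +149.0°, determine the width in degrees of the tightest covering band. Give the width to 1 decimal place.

133.4°

Sort the longitudes: -114.3°, +112.3°, +149.0°, +177.6°.
Eastward gaps between consecutive values (wrapping around): 226.6°, 36.7°, 28.6°, 68.1°.
Largest gap = 226.6° ⇒ minimal covering band is its complement: 360° − 226.6° = 133.4°.
Band runs from +112.3° eastward to -114.3°, crossing the antimeridian.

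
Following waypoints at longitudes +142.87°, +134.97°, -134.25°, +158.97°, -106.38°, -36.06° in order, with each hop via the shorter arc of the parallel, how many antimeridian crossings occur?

Leg 1: +142.87° → +134.97°, shortest Δλ = -7.9° (west) — does not cross 180°.
Leg 2: +134.97° → -134.25°, shortest Δλ = 90.78° (east) — crosses 180°.
Leg 3: -134.25° → +158.97°, shortest Δλ = -66.78° (west) — crosses 180°.
Leg 4: +158.97° → -106.38°, shortest Δλ = 94.65° (east) — crosses 180°.
Leg 5: -106.38° → -36.06°, shortest Δλ = 70.32° (east) — does not cross 180°.
Total crossings: 3.

3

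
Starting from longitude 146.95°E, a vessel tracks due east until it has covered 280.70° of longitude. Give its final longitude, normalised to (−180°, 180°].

Start at +146.95°; shift +280.70° → +427.65°.
+427.65° lies outside (−180°, 180°]; subtract 360° → +67.65°.

67.65°E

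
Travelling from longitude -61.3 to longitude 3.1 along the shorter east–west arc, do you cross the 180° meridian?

Signed shortest Δλ = ((3.1 − -61.3 + 180) mod 360) − 180 = 64.4°.
Going east by 64.4° from -61.3° reaches +3.1° without touching 180°.

No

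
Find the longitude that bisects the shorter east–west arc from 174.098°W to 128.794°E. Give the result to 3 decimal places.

Signed shortest Δλ from -174.098° to +128.794° is -57.108°.
Midpoint longitude = -174.098° + (-57.108°)/2 = -174.098° − 28.554° = -202.652°.
Normalise into (−180°, 180°]: +157.348°.
(The naïve average (-174.098 + +128.794)/2 = -22.652° is on the wrong side of the globe.)

157.348°E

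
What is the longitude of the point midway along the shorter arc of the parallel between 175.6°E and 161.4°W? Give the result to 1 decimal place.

172.9°W

Signed shortest Δλ from +175.6° to -161.4° is +23.0°.
Midpoint longitude = +175.6° + (+23.0°)/2 = +175.6° + 11.5° = +187.1°.
Normalise into (−180°, 180°]: -172.9°.
(The naïve average (+175.6 + -161.4)/2 = 7.1° is on the wrong side of the globe.)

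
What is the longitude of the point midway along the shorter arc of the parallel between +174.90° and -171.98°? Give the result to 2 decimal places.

-178.54°

Signed shortest Δλ from +174.90° to -171.98° is +13.12°.
Midpoint longitude = +174.90° + (+13.12°)/2 = +174.90° + 6.56° = +181.46°.
Normalise into (−180°, 180°]: -178.54°.
(The naïve average (+174.90 + -171.98)/2 = 1.46° is on the wrong side of the globe.)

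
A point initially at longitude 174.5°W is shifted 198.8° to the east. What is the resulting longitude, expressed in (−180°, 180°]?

Start at -174.5°; shift +198.8° → +24.3°.
+24.3° already lies in (−180°, 180°].

24.3°E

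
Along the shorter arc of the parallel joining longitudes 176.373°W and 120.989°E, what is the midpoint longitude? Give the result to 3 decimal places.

Signed shortest Δλ from -176.373° to +120.989° is -62.638°.
Midpoint longitude = -176.373° + (-62.638°)/2 = -176.373° − 31.319° = -207.692°.
Normalise into (−180°, 180°]: +152.308°.
(The naïve average (-176.373 + +120.989)/2 = -27.692° is on the wrong side of the globe.)

152.308°E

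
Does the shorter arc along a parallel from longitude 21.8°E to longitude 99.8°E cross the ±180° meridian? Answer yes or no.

Signed shortest Δλ = ((99.8 − 21.8 + 180) mod 360) − 180 = 78.0°.
Going east by 78.0° from +21.8° reaches +99.8° without touching 180°.

No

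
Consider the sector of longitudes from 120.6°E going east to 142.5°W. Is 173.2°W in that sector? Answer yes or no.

Band width going east from +120.6° to -142.5°: ((-142.5 − 120.6) mod 360) = 96.9°.
Offset of -173.2° east of the west edge: ((-173.2 − 120.6) mod 360) = 66.2°.
66.2° ≤ 96.9° ⇒ inside.

Yes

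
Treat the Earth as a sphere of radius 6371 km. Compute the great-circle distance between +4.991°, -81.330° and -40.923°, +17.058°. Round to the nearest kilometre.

Δλ = 17.058 − -81.330 = 98.388°.
Δφ = -40.923 − 4.991 = -45.914°.
a = sin²(Δφ/2) + cos φ₁ · cos φ₂ · sin²(Δλ/2) = 0.583396.
c = 2·atan2(√a, √(1−a)) = 1.73837 rad → d = 6371·c ≈ 11075.17 km.

11075 km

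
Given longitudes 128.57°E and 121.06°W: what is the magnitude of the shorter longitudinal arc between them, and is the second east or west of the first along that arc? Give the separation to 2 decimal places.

110.37° east

Raw difference: -121.06 − 128.57 = -249.63°.
Normalise into (−180°, 180°]: -249.63° + 360° = 110.37°.
Positive ⇒ the second point lies to the east; separation 110.37°.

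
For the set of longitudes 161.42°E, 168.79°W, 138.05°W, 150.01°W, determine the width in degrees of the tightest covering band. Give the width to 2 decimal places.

Sort the longitudes: -168.79°, -150.01°, -138.05°, +161.42°.
Eastward gaps between consecutive values (wrapping around): 18.78°, 11.96°, 299.47°, 29.79°.
Largest gap = 299.47° ⇒ minimal covering band is its complement: 360° − 299.47° = 60.53°.
Band runs from +161.42° eastward to -138.05°, crossing the antimeridian.

60.53°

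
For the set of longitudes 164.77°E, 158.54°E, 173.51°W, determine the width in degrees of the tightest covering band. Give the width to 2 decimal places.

Sort the longitudes: -173.51°, +158.54°, +164.77°.
Eastward gaps between consecutive values (wrapping around): 332.05°, 6.23°, 21.72°.
Largest gap = 332.05° ⇒ minimal covering band is its complement: 360° − 332.05° = 27.95°.
Band runs from +158.54° eastward to -173.51°, crossing the antimeridian.

27.95°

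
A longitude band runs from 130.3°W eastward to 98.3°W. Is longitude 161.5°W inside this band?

No

Band width going east from -130.3° to -98.3°: ((-98.3 − -130.3) mod 360) = 32.0°.
Offset of -161.5° east of the west edge: ((-161.5 − -130.3) mod 360) = 328.8°.
328.8° > 32.0° ⇒ outside.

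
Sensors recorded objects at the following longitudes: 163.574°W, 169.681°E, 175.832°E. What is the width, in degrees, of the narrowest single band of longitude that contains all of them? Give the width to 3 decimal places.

Sort the longitudes: -163.574°, +169.681°, +175.832°.
Eastward gaps between consecutive values (wrapping around): 333.255°, 6.151°, 20.594°.
Largest gap = 333.255° ⇒ minimal covering band is its complement: 360° − 333.255° = 26.745°.
Band runs from +169.681° eastward to -163.574°, crossing the antimeridian.

26.745°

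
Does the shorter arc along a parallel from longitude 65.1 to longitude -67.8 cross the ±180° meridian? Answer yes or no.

Signed shortest Δλ = ((-67.8 − 65.1 + 180) mod 360) − 180 = -132.9°.
Going west by 132.9° from +65.1° reaches -67.8° without touching 180°.

No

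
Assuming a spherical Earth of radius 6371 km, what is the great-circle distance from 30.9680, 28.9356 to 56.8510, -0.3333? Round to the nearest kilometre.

Δλ = -0.3333 − 28.9356 = -29.2689°.
Δφ = 56.8510 − 30.9680 = 25.8830°.
a = sin²(Δφ/2) + cos φ₁ · cos φ₂ · sin²(Δλ/2) = 0.080086.
c = 2·atan2(√a, √(1−a)) = 0.57383 rad → d = 6371·c ≈ 3655.86 km.

3656 km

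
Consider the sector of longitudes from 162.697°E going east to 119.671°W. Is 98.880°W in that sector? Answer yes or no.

Band width going east from +162.697° to -119.671°: ((-119.671 − 162.697) mod 360) = 77.632°.
Offset of -98.880° east of the west edge: ((-98.880 − 162.697) mod 360) = 98.423°.
98.423° > 77.632° ⇒ outside.

No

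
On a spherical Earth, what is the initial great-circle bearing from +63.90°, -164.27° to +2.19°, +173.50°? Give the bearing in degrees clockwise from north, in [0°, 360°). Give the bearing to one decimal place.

204.9°

Δλ = 173.50 − -164.27 = 337.77°; wrapped into (−180°, 180°]: -22.23°.
θ = atan2( sin Δλ · cos φ₂ , cos φ₁ · sin φ₂ − sin φ₁ · cos φ₂ · cos Δλ )
  = atan2(-0.37805, -0.81386) = -155.085° → normalised to [0°, 360°): 204.915°.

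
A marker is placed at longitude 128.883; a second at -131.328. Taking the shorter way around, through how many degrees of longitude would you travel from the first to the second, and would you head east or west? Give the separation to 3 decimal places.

Raw difference: -131.328 − 128.883 = -260.211°.
Normalise into (−180°, 180°]: -260.211° + 360° = 99.789°.
Positive ⇒ the second point lies to the east; separation 99.789°.

99.789° east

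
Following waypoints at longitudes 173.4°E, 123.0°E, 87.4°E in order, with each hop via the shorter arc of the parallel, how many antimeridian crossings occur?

Leg 1: +173.4° → +123.0°, shortest Δλ = -50.4° (west) — does not cross 180°.
Leg 2: +123.0° → +87.4°, shortest Δλ = -35.6° (west) — does not cross 180°.
Total crossings: 0.

0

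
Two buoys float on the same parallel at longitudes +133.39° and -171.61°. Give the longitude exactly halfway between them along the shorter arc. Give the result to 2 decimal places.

+160.89°

Signed shortest Δλ from +133.39° to -171.61° is +55.00°.
Midpoint longitude = +133.39° + (+55.00°)/2 = +133.39° + 27.50° = +160.89°.
(The naïve average (+133.39 + -171.61)/2 = -19.11° is on the wrong side of the globe.)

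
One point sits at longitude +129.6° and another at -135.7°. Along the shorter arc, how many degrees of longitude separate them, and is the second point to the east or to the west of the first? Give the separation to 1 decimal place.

94.7° east

Raw difference: -135.7 − 129.6 = -265.3°.
Normalise into (−180°, 180°]: -265.3° + 360° = 94.7°.
Positive ⇒ the second point lies to the east; separation 94.7°.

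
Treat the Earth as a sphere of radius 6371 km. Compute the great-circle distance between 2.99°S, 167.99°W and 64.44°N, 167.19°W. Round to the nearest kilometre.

7498 km

Δλ = -167.19 − -167.99 = 0.80°.
Δφ = 64.44 − -2.99 = 67.43°.
a = sin²(Δφ/2) + cos φ₁ · cos φ₂ · sin²(Δλ/2) = 0.308115.
c = 2·atan2(√a, √(1−a)) = 1.17692 rad → d = 6371·c ≈ 7498.16 km.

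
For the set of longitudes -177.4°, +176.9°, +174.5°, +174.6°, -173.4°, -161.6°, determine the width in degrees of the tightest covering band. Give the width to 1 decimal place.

Sort the longitudes: -177.4°, -173.4°, -161.6°, +174.5°, +174.6°, +176.9°.
Eastward gaps between consecutive values (wrapping around): 4.0°, 11.8°, 336.1°, 0.1°, 2.3°, 5.7°.
Largest gap = 336.1° ⇒ minimal covering band is its complement: 360° − 336.1° = 23.9°.
Band runs from +174.5° eastward to -161.6°, crossing the antimeridian.

23.9°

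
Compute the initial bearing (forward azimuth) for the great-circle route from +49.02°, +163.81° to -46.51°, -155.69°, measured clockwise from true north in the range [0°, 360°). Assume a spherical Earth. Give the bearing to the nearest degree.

153°

Δλ = -155.69 − 163.81 = -319.50°; wrapped into (−180°, 180°]: 40.50°.
θ = atan2( sin Δλ · cos φ₂ , cos φ₁ · sin φ₂ − sin φ₁ · cos φ₂ · cos Δλ )
  = atan2(0.44697, -0.87086) = 152.831° → normalised to [0°, 360°): 152.831°.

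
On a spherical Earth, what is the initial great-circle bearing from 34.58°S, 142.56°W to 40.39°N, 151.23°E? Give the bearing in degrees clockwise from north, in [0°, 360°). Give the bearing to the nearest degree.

315°

Δλ = 151.23 − -142.56 = 293.79°; wrapped into (−180°, 180°]: -66.21°.
θ = atan2( sin Δλ · cos φ₂ , cos φ₁ · sin φ₂ − sin φ₁ · cos φ₂ · cos Δλ )
  = atan2(-0.69693, 0.70789) = -44.553° → normalised to [0°, 360°): 315.447°.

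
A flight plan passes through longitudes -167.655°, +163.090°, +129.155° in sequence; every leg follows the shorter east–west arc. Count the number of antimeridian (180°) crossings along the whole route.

Leg 1: -167.655° → +163.090°, shortest Δλ = -29.255° (west) — crosses 180°.
Leg 2: +163.090° → +129.155°, shortest Δλ = -33.935° (west) — does not cross 180°.
Total crossings: 1.

1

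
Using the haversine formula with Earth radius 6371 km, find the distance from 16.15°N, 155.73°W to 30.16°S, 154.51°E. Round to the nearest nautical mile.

4000 nmi

Δλ = 154.51 − -155.73 = 310.24°; wrapped into (−180°, 180°]: -49.76°.
Δφ = -30.16 − 16.15 = -46.31°.
a = sin²(Δφ/2) + cos φ₁ · cos φ₂ · sin²(Δλ/2) = 0.301625.
c = 2·atan2(√a, √(1−a)) = 1.16282 rad → d = 6371·c ≈ 7408.35 km ≈ 4000.19 nmi.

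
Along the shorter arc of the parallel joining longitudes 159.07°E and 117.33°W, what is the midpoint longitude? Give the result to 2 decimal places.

Signed shortest Δλ from +159.07° to -117.33° is +83.60°.
Midpoint longitude = +159.07° + (+83.60°)/2 = +159.07° + 41.80° = +200.87°.
Normalise into (−180°, 180°]: -159.13°.
(The naïve average (+159.07 + -117.33)/2 = 20.87° is on the wrong side of the globe.)

159.13°W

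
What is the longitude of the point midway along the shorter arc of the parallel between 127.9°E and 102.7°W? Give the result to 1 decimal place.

Signed shortest Δλ from +127.9° to -102.7° is +129.4°.
Midpoint longitude = +127.9° + (+129.4°)/2 = +127.9° + 64.7° = +192.6°.
Normalise into (−180°, 180°]: -167.4°.
(The naïve average (+127.9 + -102.7)/2 = 12.6° is on the wrong side of the globe.)

167.4°W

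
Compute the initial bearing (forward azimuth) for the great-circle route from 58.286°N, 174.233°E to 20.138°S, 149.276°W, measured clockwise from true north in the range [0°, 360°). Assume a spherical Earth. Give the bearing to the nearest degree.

146°

Δλ = -149.276 − 174.233 = -323.509°; wrapped into (−180°, 180°]: 36.491°.
θ = atan2( sin Δλ · cos φ₂ , cos φ₁ · sin φ₂ − sin φ₁ · cos φ₂ · cos Δλ )
  = atan2(0.55834, -0.82308) = 145.849° → normalised to [0°, 360°): 145.849°.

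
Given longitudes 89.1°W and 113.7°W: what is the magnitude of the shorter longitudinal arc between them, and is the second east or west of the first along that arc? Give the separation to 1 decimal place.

Raw difference: -113.7 − -89.1 = -24.6°.
Normalise into (−180°, 180°]: -24.6° stays -24.6°.
Negative ⇒ the second point lies to the west; separation 24.6°.

24.6° west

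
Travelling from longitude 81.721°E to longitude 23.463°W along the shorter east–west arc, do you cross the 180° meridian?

No

Signed shortest Δλ = ((-23.463 − 81.721 + 180) mod 360) − 180 = -105.184°.
Going west by 105.184° from +81.721° reaches -23.463° without touching 180°.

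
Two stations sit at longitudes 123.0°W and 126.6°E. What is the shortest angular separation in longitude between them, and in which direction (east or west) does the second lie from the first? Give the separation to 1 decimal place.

Raw difference: 126.6 − -123.0 = 249.6°.
Normalise into (−180°, 180°]: 249.6° − 360° = -110.4°.
Negative ⇒ the second point lies to the west; separation 110.4°.

110.4° west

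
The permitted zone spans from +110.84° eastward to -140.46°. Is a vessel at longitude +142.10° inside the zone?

Band width going east from +110.84° to -140.46°: ((-140.46 − 110.84) mod 360) = 108.70°.
Offset of +142.10° east of the west edge: ((142.10 − 110.84) mod 360) = 31.26°.
31.26° ≤ 108.70° ⇒ inside.

Yes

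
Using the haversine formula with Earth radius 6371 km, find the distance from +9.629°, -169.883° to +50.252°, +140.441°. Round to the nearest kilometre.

6399 km

Δλ = 140.441 − -169.883 = 310.324°; wrapped into (−180°, 180°]: -49.676°.
Δφ = 50.252 − 9.629 = 40.623°.
a = sin²(Δφ/2) + cos φ₁ · cos φ₂ · sin²(Δλ/2) = 0.231727.
c = 2·atan2(√a, √(1−a)) = 1.00446 rad → d = 6371·c ≈ 6399.40 km.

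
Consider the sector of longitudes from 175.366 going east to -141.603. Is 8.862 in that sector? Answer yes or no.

No

Band width going east from +175.366° to -141.603°: ((-141.603 − 175.366) mod 360) = 43.031°.
Offset of +8.862° east of the west edge: ((8.862 − 175.366) mod 360) = 193.496°.
193.496° > 43.031° ⇒ outside.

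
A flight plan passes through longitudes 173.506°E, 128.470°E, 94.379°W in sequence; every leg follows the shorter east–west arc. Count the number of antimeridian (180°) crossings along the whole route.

1

Leg 1: +173.506° → +128.470°, shortest Δλ = -45.036° (west) — does not cross 180°.
Leg 2: +128.470° → -94.379°, shortest Δλ = 137.151° (east) — crosses 180°.
Total crossings: 1.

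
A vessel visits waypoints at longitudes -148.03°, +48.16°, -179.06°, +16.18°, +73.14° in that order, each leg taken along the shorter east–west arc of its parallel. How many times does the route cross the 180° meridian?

Leg 1: -148.03° → +48.16°, shortest Δλ = -163.81° (west) — crosses 180°.
Leg 2: +48.16° → -179.06°, shortest Δλ = 132.78° (east) — crosses 180°.
Leg 3: -179.06° → +16.18°, shortest Δλ = -164.76° (west) — crosses 180°.
Leg 4: +16.18° → +73.14°, shortest Δλ = 56.96° (east) — does not cross 180°.
Total crossings: 3.

3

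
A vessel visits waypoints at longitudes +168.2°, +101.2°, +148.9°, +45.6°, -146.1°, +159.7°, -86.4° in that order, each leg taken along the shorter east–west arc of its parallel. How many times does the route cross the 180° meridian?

Leg 1: +168.2° → +101.2°, shortest Δλ = -67.0° (west) — does not cross 180°.
Leg 2: +101.2° → +148.9°, shortest Δλ = 47.7° (east) — does not cross 180°.
Leg 3: +148.9° → +45.6°, shortest Δλ = -103.3° (west) — does not cross 180°.
Leg 4: +45.6° → -146.1°, shortest Δλ = 168.3° (east) — crosses 180°.
Leg 5: -146.1° → +159.7°, shortest Δλ = -54.2° (west) — crosses 180°.
Leg 6: +159.7° → -86.4°, shortest Δλ = 113.9° (east) — crosses 180°.
Total crossings: 3.

3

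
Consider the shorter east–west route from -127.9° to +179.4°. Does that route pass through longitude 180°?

Naïve |179.4 − -127.9| = 307.3° > 180°, so the shorter arc goes the other way round — across 180°.
Signed shortest Δλ = ((179.4 − -127.9 + 180) mod 360) − 180 = -52.7°.
Going west by 52.7° from -127.9° passes through 180° before reaching +179.4°.

Yes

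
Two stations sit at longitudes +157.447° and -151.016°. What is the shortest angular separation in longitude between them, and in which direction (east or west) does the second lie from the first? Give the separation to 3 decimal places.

51.537° east

Raw difference: -151.016 − 157.447 = -308.463°.
Normalise into (−180°, 180°]: -308.463° + 360° = 51.537°.
Positive ⇒ the second point lies to the east; separation 51.537°.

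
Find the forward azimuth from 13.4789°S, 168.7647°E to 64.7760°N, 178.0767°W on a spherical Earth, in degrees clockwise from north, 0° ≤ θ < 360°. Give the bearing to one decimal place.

5.7°

Δλ = -178.0767 − 168.7647 = -346.8414°; wrapped into (−180°, 180°]: 13.1586°.
θ = atan2( sin Δλ · cos φ₂ , cos φ₁ · sin φ₂ − sin φ₁ · cos φ₂ · cos Δλ )
  = atan2(0.09701, 0.97645) = 5.674° → normalised to [0°, 360°): 5.674°.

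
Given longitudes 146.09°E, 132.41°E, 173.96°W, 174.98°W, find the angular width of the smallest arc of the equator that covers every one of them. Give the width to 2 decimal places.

Sort the longitudes: -174.98°, -173.96°, +132.41°, +146.09°.
Eastward gaps between consecutive values (wrapping around): 1.02°, 306.37°, 13.68°, 38.93°.
Largest gap = 306.37° ⇒ minimal covering band is its complement: 360° − 306.37° = 53.63°.
Band runs from +132.41° eastward to -173.96°, crossing the antimeridian.

53.63°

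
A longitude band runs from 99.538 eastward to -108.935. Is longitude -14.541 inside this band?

No

Band width going east from +99.538° to -108.935°: ((-108.935 − 99.538) mod 360) = 151.527°.
Offset of -14.541° east of the west edge: ((-14.541 − 99.538) mod 360) = 245.921°.
245.921° > 151.527° ⇒ outside.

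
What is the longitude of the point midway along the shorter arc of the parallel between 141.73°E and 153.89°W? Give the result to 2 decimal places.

Signed shortest Δλ from +141.73° to -153.89° is +64.38°.
Midpoint longitude = +141.73° + (+64.38°)/2 = +141.73° + 32.19° = +173.92°.
(The naïve average (+141.73 + -153.89)/2 = -6.08° is on the wrong side of the globe.)

173.92°E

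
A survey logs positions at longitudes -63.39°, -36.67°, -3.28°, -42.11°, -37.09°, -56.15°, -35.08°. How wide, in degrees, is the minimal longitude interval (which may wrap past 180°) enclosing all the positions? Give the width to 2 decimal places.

60.11°

Sort the longitudes: -63.39°, -56.15°, -42.11°, -37.09°, -36.67°, -35.08°, -3.28°.
Eastward gaps between consecutive values (wrapping around): 7.24°, 14.04°, 5.02°, 0.42°, 1.59°, 31.80°, 299.89°.
Largest gap = 299.89° ⇒ minimal covering band is its complement: 360° − 299.89° = 60.11°.
Band runs from -63.39° eastward to -3.28°.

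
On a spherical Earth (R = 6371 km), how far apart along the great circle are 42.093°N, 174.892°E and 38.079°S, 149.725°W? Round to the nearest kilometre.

9607 km

Δλ = -149.725 − 174.892 = -324.617°; wrapped into (−180°, 180°]: 35.383°.
Δφ = -38.079 − 42.093 = -80.172°.
a = sin²(Δφ/2) + cos φ₁ · cos φ₂ · sin²(Δλ/2) = 0.468598.
c = 2·atan2(√a, √(1−a)) = 1.50795 rad → d = 6371·c ≈ 9607.16 km.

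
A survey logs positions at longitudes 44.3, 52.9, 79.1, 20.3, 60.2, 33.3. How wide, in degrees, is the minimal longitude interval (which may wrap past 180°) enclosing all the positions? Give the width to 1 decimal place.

58.8°

Sort the longitudes: +20.3°, +33.3°, +44.3°, +52.9°, +60.2°, +79.1°.
Eastward gaps between consecutive values (wrapping around): 13.0°, 11.0°, 8.6°, 7.3°, 18.9°, 301.2°.
Largest gap = 301.2° ⇒ minimal covering band is its complement: 360° − 301.2° = 58.8°.
Band runs from +20.3° eastward to +79.1°.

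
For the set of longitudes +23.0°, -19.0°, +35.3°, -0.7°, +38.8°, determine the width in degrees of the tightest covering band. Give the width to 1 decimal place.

Sort the longitudes: -19.0°, -0.7°, +23.0°, +35.3°, +38.8°.
Eastward gaps between consecutive values (wrapping around): 18.3°, 23.7°, 12.3°, 3.5°, 302.2°.
Largest gap = 302.2° ⇒ minimal covering band is its complement: 360° − 302.2° = 57.8°.
Band runs from -19.0° eastward to +38.8°.

57.8°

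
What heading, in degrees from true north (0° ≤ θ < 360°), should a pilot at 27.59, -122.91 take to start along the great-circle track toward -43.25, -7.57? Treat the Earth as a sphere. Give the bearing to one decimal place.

125.1°

Δλ = -7.57 − -122.91 = 115.34°.
θ = atan2( sin Δλ · cos φ₂ , cos φ₁ · sin φ₂ − sin φ₁ · cos φ₂ · cos Δλ )
  = atan2(0.65829, -0.46289) = 125.114° → normalised to [0°, 360°): 125.114°.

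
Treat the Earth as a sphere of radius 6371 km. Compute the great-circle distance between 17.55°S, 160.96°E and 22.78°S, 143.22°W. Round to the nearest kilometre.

5823 km

Δλ = -143.22 − 160.96 = -304.18°; wrapped into (−180°, 180°]: 55.82°.
Δφ = -22.78 − -17.55 = -5.23°.
a = sin²(Δφ/2) + cos φ₁ · cos φ₂ · sin²(Δλ/2) = 0.194691.
c = 2·atan2(√a, √(1−a)) = 0.91396 rad → d = 6371·c ≈ 5822.81 km.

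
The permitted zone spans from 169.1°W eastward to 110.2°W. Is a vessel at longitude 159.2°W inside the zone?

Yes

Band width going east from -169.1° to -110.2°: ((-110.2 − -169.1) mod 360) = 58.9°.
Offset of -159.2° east of the west edge: ((-159.2 − -169.1) mod 360) = 9.9°.
9.9° ≤ 58.9° ⇒ inside.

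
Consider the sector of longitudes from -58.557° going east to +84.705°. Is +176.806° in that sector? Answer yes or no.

Band width going east from -58.557° to +84.705°: ((84.705 − -58.557) mod 360) = 143.262°.
Offset of +176.806° east of the west edge: ((176.806 − -58.557) mod 360) = 235.363°.
235.363° > 143.262° ⇒ outside.

No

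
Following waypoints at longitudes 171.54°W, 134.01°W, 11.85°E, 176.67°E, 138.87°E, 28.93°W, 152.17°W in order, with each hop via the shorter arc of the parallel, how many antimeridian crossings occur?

0

Leg 1: -171.54° → -134.01°, shortest Δλ = 37.53° (east) — does not cross 180°.
Leg 2: -134.01° → +11.85°, shortest Δλ = 145.86° (east) — does not cross 180°.
Leg 3: +11.85° → +176.67°, shortest Δλ = 164.82° (east) — does not cross 180°.
Leg 4: +176.67° → +138.87°, shortest Δλ = -37.8° (west) — does not cross 180°.
Leg 5: +138.87° → -28.93°, shortest Δλ = -167.8° (west) — does not cross 180°.
Leg 6: -28.93° → -152.17°, shortest Δλ = -123.24° (west) — does not cross 180°.
Total crossings: 0.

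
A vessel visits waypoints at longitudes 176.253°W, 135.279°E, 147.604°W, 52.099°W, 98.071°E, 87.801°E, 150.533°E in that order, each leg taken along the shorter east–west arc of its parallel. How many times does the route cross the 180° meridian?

2

Leg 1: -176.253° → +135.279°, shortest Δλ = -48.468° (west) — crosses 180°.
Leg 2: +135.279° → -147.604°, shortest Δλ = 77.117° (east) — crosses 180°.
Leg 3: -147.604° → -52.099°, shortest Δλ = 95.505° (east) — does not cross 180°.
Leg 4: -52.099° → +98.071°, shortest Δλ = 150.17° (east) — does not cross 180°.
Leg 5: +98.071° → +87.801°, shortest Δλ = -10.27° (west) — does not cross 180°.
Leg 6: +87.801° → +150.533°, shortest Δλ = 62.732° (east) — does not cross 180°.
Total crossings: 2.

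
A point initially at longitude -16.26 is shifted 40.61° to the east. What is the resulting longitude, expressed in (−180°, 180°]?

+24.35°

Start at -16.26°; shift +40.61° → +24.35°.
+24.35° already lies in (−180°, 180°].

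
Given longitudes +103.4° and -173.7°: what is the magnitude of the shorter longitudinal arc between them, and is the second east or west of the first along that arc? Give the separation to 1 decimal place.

82.9° east

Raw difference: -173.7 − 103.4 = -277.1°.
Normalise into (−180°, 180°]: -277.1° + 360° = 82.9°.
Positive ⇒ the second point lies to the east; separation 82.9°.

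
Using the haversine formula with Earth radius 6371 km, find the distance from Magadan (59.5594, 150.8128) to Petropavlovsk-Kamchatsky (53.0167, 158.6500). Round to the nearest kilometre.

Δλ = 158.6500 − 150.8128 = 7.8372°.
Δφ = 53.0167 − 59.5594 = -6.5427°.
a = sin²(Δφ/2) + cos φ₁ · cos φ₂ · sin²(Δλ/2) = 0.004680.
c = 2·atan2(√a, √(1−a)) = 0.13693 rad → d = 6371·c ≈ 872.35 km.

872 km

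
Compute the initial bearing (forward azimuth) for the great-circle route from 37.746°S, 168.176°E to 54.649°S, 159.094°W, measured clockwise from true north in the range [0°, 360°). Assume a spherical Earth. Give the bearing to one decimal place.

138.0°

Δλ = -159.094 − 168.176 = -327.270°; wrapped into (−180°, 180°]: 32.730°.
θ = atan2( sin Δλ · cos φ₂ , cos φ₁ · sin φ₂ − sin φ₁ · cos φ₂ · cos Δλ )
  = atan2(0.31283, -0.34699) = 137.964° → normalised to [0°, 360°): 137.964°.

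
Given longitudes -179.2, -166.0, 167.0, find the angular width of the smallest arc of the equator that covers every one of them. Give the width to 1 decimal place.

Sort the longitudes: -179.2°, -166.0°, +167.0°.
Eastward gaps between consecutive values (wrapping around): 13.2°, 333.0°, 13.8°.
Largest gap = 333.0° ⇒ minimal covering band is its complement: 360° − 333.0° = 27.0°.
Band runs from +167.0° eastward to -166.0°, crossing the antimeridian.

27.0°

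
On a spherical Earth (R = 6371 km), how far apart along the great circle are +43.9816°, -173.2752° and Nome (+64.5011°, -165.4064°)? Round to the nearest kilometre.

Δλ = -165.4064 − -173.2752 = 7.8688°.
Δφ = 64.5011 − 43.9816 = 20.5195°.
a = sin²(Δφ/2) + cos φ₁ · cos φ₂ · sin²(Δλ/2) = 0.033182.
c = 2·atan2(√a, √(1−a)) = 0.36636 rad → d = 6371·c ≈ 2334.10 km.

2334 km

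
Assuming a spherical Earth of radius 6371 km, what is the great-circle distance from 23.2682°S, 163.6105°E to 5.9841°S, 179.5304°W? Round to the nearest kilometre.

2637 km

Δλ = -179.5304 − 163.6105 = -343.1409°; wrapped into (−180°, 180°]: 16.8591°.
Δφ = -5.9841 − -23.2682 = 17.2841°.
a = sin²(Δφ/2) + cos φ₁ · cos φ₂ · sin²(Δλ/2) = 0.042213.
c = 2·atan2(√a, √(1−a)) = 0.41386 rad → d = 6371·c ≈ 2636.71 km.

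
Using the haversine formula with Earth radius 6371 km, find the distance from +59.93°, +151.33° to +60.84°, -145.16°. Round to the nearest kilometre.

3354 km

Δλ = -145.16 − 151.33 = -296.49°; wrapped into (−180°, 180°]: 63.51°.
Δφ = 60.84 − 59.93 = 0.91°.
a = sin²(Δφ/2) + cos φ₁ · cos φ₂ · sin²(Δλ/2) = 0.067685.
c = 2·atan2(√a, √(1−a)) = 0.52638 rad → d = 6371·c ≈ 3353.58 km.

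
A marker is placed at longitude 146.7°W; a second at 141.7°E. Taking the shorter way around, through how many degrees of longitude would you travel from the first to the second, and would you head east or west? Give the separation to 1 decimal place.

Raw difference: 141.7 − -146.7 = 288.4°.
Normalise into (−180°, 180°]: 288.4° − 360° = -71.6°.
Negative ⇒ the second point lies to the west; separation 71.6°.

71.6° west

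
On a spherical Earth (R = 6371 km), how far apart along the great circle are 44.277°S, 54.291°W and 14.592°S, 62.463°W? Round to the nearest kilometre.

Δλ = -62.463 − -54.291 = -8.172°.
Δφ = -14.592 − -44.277 = 29.685°.
a = sin²(Δφ/2) + cos φ₁ · cos φ₂ · sin²(Δλ/2) = 0.069137.
c = 2·atan2(√a, √(1−a)) = 0.53214 rad → d = 6371·c ≈ 3390.23 km.

3390 km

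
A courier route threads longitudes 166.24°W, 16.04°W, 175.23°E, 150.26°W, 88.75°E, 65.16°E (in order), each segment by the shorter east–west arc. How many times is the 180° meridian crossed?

Leg 1: -166.24° → -16.04°, shortest Δλ = 150.2° (east) — does not cross 180°.
Leg 2: -16.04° → +175.23°, shortest Δλ = -168.73° (west) — crosses 180°.
Leg 3: +175.23° → -150.26°, shortest Δλ = 34.51° (east) — crosses 180°.
Leg 4: -150.26° → +88.75°, shortest Δλ = -120.99° (west) — crosses 180°.
Leg 5: +88.75° → +65.16°, shortest Δλ = -23.59° (west) — does not cross 180°.
Total crossings: 3.

3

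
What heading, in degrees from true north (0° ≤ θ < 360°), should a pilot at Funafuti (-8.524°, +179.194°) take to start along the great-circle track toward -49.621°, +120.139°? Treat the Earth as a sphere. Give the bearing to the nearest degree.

218°

Δλ = 120.139 − 179.194 = -59.055°.
θ = atan2( sin Δλ · cos φ₂ , cos φ₁ · sin φ₂ − sin φ₁ · cos φ₂ · cos Δλ )
  = atan2(-0.55563, -0.70398) = -141.717° → normalised to [0°, 360°): 218.283°.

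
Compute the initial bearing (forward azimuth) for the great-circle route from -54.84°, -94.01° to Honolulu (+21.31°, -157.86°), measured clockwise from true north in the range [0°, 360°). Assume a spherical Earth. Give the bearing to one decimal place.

303.1°

Δλ = -157.86 − -94.01 = -63.85°.
θ = atan2( sin Δλ · cos φ₂ , cos φ₁ · sin φ₂ − sin φ₁ · cos φ₂ · cos Δλ )
  = atan2(-0.83627, 0.54495) = -56.910° → normalised to [0°, 360°): 303.090°.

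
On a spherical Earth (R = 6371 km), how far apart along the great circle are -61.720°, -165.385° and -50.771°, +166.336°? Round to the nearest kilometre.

2103 km

Δλ = 166.336 − -165.385 = 331.721°; wrapped into (−180°, 180°]: -28.279°.
Δφ = -50.771 − -61.720 = 10.949°.
a = sin²(Δφ/2) + cos φ₁ · cos φ₂ · sin²(Δλ/2) = 0.026982.
c = 2·atan2(√a, √(1−a)) = 0.33002 rad → d = 6371·c ≈ 2102.55 km.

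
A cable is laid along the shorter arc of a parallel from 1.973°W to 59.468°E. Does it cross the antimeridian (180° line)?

No

Signed shortest Δλ = ((59.468 − -1.973 + 180) mod 360) − 180 = 61.441°.
Going east by 61.441° from -1.973° reaches +59.468° without touching 180°.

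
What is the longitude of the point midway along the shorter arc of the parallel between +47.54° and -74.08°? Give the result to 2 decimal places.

-13.27°

Signed shortest Δλ from +47.54° to -74.08° is -121.62°.
Midpoint longitude = +47.54° + (-121.62°)/2 = +47.54° − 60.81° = -13.27°.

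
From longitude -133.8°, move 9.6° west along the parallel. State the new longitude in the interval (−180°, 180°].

-143.4°

Start at -133.8°; shift −9.6° → -143.4°.
-143.4° already lies in (−180°, 180°].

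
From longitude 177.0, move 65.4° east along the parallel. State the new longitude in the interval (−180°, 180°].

Start at +177.0°; shift +65.4° → +242.4°.
+242.4° lies outside (−180°, 180°]; subtract 360° → -117.6°.

-117.6°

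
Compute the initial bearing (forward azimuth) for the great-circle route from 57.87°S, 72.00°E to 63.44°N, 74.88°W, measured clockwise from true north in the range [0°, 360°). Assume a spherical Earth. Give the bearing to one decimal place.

303.0°

Δλ = -74.88 − 72.00 = -146.88°.
θ = atan2( sin Δλ · cos φ₂ , cos φ₁ · sin φ₂ − sin φ₁ · cos φ₂ · cos Δλ )
  = atan2(-0.24431, 0.15858) = -57.012° → normalised to [0°, 360°): 302.988°.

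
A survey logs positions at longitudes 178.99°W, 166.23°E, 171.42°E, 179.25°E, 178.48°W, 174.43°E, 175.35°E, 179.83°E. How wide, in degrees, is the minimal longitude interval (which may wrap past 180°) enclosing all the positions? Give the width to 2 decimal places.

Sort the longitudes: -178.99°, -178.48°, +166.23°, +171.42°, +174.43°, +175.35°, +179.25°, +179.83°.
Eastward gaps between consecutive values (wrapping around): 0.51°, 344.71°, 5.19°, 3.01°, 0.92°, 3.90°, 0.58°, 1.18°.
Largest gap = 344.71° ⇒ minimal covering band is its complement: 360° − 344.71° = 15.29°.
Band runs from +166.23° eastward to -178.48°, crossing the antimeridian.

15.29°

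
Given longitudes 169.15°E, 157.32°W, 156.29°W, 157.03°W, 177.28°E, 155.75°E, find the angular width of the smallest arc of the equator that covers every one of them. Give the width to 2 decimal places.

47.96°

Sort the longitudes: -157.32°, -157.03°, -156.29°, +155.75°, +169.15°, +177.28°.
Eastward gaps between consecutive values (wrapping around): 0.29°, 0.74°, 312.04°, 13.40°, 8.13°, 25.40°.
Largest gap = 312.04° ⇒ minimal covering band is its complement: 360° − 312.04° = 47.96°.
Band runs from +155.75° eastward to -156.29°, crossing the antimeridian.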